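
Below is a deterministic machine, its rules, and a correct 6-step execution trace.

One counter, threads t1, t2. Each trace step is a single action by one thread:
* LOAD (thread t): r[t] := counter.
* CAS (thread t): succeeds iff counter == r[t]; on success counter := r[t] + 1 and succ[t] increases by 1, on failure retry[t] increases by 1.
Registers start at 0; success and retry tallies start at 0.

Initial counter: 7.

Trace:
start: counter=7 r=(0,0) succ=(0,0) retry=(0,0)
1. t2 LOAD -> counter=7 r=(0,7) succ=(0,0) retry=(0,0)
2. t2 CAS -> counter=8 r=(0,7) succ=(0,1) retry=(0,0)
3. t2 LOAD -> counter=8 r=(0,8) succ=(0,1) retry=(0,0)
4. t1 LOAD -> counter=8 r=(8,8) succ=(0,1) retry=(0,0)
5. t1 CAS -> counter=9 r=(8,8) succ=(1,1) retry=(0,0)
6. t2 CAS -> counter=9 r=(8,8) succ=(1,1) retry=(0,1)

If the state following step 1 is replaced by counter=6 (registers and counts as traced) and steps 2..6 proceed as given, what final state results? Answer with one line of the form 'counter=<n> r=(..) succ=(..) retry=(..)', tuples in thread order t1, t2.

state after step 1 := counter=6 r=(0,7) succ=(0,0) retry=(0,0)
2. t2 CAS -> counter=6 r=(0,7) succ=(0,0) retry=(0,1)
3. t2 LOAD -> counter=6 r=(0,6) succ=(0,0) retry=(0,1)
4. t1 LOAD -> counter=6 r=(6,6) succ=(0,0) retry=(0,1)
5. t1 CAS -> counter=7 r=(6,6) succ=(1,0) retry=(0,1)
6. t2 CAS -> counter=7 r=(6,6) succ=(1,0) retry=(0,2)

counter=7 r=(6,6) succ=(1,0) retry=(0,2)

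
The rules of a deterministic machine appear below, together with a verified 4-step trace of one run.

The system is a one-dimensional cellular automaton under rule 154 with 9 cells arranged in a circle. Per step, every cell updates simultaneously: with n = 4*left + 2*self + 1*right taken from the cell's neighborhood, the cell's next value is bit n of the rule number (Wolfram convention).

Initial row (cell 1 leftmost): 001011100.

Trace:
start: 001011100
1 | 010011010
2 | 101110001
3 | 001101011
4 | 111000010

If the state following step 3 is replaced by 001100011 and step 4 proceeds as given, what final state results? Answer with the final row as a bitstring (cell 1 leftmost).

state after step 3 := 001100011
4 | 111010110

111010110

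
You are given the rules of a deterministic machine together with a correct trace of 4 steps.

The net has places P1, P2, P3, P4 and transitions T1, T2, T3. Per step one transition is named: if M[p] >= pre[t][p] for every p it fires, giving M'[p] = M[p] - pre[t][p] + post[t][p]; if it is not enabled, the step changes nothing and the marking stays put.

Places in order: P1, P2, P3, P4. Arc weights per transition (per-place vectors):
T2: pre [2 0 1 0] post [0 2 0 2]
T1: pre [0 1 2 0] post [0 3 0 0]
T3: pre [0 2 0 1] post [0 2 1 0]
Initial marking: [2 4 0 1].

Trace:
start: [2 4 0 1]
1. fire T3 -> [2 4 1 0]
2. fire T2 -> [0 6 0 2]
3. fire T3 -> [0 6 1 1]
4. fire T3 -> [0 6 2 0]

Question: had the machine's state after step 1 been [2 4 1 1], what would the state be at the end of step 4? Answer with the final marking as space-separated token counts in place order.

0 6 2 1

state after step 1 := [2 4 1 1]
2. fire T2 -> [0 6 0 3]
3. fire T3 -> [0 6 1 2]
4. fire T3 -> [0 6 2 1]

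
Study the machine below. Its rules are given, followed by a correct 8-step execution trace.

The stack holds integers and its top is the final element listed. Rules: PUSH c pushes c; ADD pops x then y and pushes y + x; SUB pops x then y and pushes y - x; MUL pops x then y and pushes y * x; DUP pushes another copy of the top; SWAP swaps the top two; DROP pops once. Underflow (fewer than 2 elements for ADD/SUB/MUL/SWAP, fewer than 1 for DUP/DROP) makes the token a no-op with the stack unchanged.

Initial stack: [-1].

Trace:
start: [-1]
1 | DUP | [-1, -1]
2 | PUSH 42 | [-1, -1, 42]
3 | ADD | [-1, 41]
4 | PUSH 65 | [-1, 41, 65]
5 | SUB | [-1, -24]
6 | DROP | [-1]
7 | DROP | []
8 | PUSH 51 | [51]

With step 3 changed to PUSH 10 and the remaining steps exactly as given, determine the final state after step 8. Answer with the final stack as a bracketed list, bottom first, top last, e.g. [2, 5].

(re-executing from step 3 with the substitution; state before step 3: [-1, -1, 42])
3 | PUSH 10 | [-1, -1, 42, 10]
4 | PUSH 65 | [-1, -1, 42, 10, 65]
5 | SUB | [-1, -1, 42, -55]
6 | DROP | [-1, -1, 42]
7 | DROP | [-1, -1]
8 | PUSH 51 | [-1, -1, 51]

[-1, -1, 51]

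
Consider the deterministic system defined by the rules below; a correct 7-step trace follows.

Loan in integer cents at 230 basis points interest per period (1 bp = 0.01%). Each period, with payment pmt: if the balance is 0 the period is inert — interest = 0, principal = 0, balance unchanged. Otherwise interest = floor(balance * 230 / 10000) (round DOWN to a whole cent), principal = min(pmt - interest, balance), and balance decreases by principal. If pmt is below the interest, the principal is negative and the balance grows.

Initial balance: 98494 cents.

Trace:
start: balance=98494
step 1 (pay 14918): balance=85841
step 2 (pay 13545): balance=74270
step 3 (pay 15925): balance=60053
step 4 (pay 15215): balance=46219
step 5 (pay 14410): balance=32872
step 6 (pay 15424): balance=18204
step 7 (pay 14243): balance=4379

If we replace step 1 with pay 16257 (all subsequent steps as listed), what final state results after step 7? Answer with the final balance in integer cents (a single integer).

2843

(re-executing from step 1 with the substitution; state before step 1: balance=98494)
step 1 (pay 16257): balance=84502
step 2 (pay 13545): balance=72900
step 3 (pay 15925): balance=58651
step 4 (pay 15215): balance=44784
step 5 (pay 14410): balance=31404
step 6 (pay 15424): balance=16702
step 7 (pay 14243): balance=2843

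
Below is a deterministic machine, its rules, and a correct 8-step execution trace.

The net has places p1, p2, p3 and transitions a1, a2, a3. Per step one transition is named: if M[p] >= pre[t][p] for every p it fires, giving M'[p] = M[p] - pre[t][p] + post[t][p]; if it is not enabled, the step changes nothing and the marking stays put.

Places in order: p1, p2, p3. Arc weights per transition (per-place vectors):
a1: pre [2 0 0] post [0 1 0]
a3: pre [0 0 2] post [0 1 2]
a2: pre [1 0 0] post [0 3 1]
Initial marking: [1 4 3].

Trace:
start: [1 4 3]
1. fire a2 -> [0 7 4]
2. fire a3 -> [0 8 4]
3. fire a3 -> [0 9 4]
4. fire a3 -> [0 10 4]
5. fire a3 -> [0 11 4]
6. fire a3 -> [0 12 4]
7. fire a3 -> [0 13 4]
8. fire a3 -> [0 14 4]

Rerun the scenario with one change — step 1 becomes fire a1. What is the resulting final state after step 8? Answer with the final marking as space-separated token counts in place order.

1 11 3

(re-executing from step 1 with the substitution; state before step 1: [1 4 3])
1. fire a1 -> [1 4 3]
2. fire a3 -> [1 5 3]
3. fire a3 -> [1 6 3]
4. fire a3 -> [1 7 3]
5. fire a3 -> [1 8 3]
6. fire a3 -> [1 9 3]
7. fire a3 -> [1 10 3]
8. fire a3 -> [1 11 3]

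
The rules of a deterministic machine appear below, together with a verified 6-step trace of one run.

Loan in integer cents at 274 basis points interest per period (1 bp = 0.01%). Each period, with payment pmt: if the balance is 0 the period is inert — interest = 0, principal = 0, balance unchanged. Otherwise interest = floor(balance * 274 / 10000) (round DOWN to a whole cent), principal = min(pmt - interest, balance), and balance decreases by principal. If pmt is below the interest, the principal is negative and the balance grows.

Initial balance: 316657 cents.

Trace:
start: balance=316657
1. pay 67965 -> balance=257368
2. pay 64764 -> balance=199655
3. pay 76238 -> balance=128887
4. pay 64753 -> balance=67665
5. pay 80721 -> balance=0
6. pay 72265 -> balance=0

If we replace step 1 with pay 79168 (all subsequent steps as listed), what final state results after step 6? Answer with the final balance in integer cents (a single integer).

(re-executing from step 1 with the substitution; state before step 1: balance=316657)
1. pay 79168 -> balance=246165
2. pay 64764 -> balance=188145
3. pay 76238 -> balance=117062
4. pay 64753 -> balance=55516
5. pay 80721 -> balance=0
6. pay 72265 -> balance=0

0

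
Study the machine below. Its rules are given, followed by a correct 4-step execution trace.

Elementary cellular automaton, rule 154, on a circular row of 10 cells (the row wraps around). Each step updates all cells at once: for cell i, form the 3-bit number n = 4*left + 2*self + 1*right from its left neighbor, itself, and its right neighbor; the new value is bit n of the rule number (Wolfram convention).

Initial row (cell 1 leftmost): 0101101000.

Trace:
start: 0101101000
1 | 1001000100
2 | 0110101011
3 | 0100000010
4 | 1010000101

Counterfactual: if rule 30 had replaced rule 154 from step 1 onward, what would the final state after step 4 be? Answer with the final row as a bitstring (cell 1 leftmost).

1100100111

(re-executing steps 1..4 under rule 30; state before step 1: 0101101000)
1 | 1101001100
2 | 1001111011
3 | 0111000010
4 | 1100100111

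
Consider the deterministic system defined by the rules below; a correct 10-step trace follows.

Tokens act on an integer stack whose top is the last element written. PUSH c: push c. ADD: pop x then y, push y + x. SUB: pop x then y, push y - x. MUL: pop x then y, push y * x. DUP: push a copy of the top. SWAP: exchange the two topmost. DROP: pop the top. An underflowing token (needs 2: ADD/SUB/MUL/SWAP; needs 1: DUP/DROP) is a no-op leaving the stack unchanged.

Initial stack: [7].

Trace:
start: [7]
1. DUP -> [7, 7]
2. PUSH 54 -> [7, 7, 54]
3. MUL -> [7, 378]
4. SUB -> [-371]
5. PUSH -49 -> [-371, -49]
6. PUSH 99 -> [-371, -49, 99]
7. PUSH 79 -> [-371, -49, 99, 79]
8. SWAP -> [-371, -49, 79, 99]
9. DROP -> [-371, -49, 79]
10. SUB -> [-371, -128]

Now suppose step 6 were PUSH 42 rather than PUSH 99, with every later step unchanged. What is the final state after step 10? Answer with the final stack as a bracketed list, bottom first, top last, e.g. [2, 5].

(re-executing from step 6 with the substitution; state before step 6: [-371, -49])
6. PUSH 42 -> [-371, -49, 42]
7. PUSH 79 -> [-371, -49, 42, 79]
8. SWAP -> [-371, -49, 79, 42]
9. DROP -> [-371, -49, 79]
10. SUB -> [-371, -128]

[-371, -128]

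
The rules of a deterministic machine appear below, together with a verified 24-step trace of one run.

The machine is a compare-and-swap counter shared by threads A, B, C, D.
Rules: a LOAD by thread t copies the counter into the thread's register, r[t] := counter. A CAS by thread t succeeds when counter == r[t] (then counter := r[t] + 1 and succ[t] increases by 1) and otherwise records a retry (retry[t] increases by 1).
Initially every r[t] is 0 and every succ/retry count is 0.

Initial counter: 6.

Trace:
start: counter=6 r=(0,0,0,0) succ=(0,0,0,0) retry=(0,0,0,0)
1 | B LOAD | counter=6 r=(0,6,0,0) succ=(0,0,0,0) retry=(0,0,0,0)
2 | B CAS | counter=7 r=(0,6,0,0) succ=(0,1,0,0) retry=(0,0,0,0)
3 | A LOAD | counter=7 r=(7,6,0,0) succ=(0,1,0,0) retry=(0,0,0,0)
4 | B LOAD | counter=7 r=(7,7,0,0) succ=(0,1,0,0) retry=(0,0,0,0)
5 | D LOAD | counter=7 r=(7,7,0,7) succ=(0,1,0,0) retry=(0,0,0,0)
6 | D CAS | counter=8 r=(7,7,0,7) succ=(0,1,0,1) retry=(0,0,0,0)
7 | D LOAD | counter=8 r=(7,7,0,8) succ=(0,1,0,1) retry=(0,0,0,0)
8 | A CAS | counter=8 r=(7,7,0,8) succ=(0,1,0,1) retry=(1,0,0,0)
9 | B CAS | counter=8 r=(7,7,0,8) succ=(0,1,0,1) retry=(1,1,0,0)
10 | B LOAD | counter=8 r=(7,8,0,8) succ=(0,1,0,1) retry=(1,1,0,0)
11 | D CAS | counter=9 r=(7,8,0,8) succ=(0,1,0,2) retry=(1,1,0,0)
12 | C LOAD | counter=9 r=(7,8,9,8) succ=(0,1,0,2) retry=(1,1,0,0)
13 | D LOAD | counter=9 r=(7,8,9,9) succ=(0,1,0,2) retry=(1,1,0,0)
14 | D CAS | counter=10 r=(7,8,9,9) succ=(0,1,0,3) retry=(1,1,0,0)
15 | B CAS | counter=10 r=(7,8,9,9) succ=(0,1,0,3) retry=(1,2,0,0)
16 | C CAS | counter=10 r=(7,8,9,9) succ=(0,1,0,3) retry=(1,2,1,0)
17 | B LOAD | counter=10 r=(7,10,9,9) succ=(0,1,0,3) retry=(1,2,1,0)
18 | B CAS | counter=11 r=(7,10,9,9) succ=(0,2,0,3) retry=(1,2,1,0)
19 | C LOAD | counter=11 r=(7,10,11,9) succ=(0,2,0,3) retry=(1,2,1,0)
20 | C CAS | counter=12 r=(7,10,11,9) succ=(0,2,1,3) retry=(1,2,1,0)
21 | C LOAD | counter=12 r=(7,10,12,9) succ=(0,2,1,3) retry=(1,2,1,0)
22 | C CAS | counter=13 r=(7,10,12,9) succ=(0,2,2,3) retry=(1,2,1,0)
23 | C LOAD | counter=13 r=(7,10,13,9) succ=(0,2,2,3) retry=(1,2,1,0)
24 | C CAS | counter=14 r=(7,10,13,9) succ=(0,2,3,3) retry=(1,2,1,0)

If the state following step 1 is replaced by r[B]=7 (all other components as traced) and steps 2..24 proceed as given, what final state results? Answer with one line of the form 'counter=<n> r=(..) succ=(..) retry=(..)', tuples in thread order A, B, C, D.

counter=13 r=(6,9,12,8) succ=(0,1,3,3) retry=(1,3,1,0)

state after step 1 := counter=6 r=(0,7,0,0) succ=(0,0,0,0) retry=(0,0,0,0)
2 | B CAS | counter=6 r=(0,7,0,0) succ=(0,0,0,0) retry=(0,1,0,0)
3 | A LOAD | counter=6 r=(6,7,0,0) succ=(0,0,0,0) retry=(0,1,0,0)
4 | B LOAD | counter=6 r=(6,6,0,0) succ=(0,0,0,0) retry=(0,1,0,0)
5 | D LOAD | counter=6 r=(6,6,0,6) succ=(0,0,0,0) retry=(0,1,0,0)
6 | D CAS | counter=7 r=(6,6,0,6) succ=(0,0,0,1) retry=(0,1,0,0)
7 | D LOAD | counter=7 r=(6,6,0,7) succ=(0,0,0,1) retry=(0,1,0,0)
8 | A CAS | counter=7 r=(6,6,0,7) succ=(0,0,0,1) retry=(1,1,0,0)
9 | B CAS | counter=7 r=(6,6,0,7) succ=(0,0,0,1) retry=(1,2,0,0)
10 | B LOAD | counter=7 r=(6,7,0,7) succ=(0,0,0,1) retry=(1,2,0,0)
11 | D CAS | counter=8 r=(6,7,0,7) succ=(0,0,0,2) retry=(1,2,0,0)
12 | C LOAD | counter=8 r=(6,7,8,7) succ=(0,0,0,2) retry=(1,2,0,0)
13 | D LOAD | counter=8 r=(6,7,8,8) succ=(0,0,0,2) retry=(1,2,0,0)
14 | D CAS | counter=9 r=(6,7,8,8) succ=(0,0,0,3) retry=(1,2,0,0)
15 | B CAS | counter=9 r=(6,7,8,8) succ=(0,0,0,3) retry=(1,3,0,0)
16 | C CAS | counter=9 r=(6,7,8,8) succ=(0,0,0,3) retry=(1,3,1,0)
17 | B LOAD | counter=9 r=(6,9,8,8) succ=(0,0,0,3) retry=(1,3,1,0)
18 | B CAS | counter=10 r=(6,9,8,8) succ=(0,1,0,3) retry=(1,3,1,0)
19 | C LOAD | counter=10 r=(6,9,10,8) succ=(0,1,0,3) retry=(1,3,1,0)
20 | C CAS | counter=11 r=(6,9,10,8) succ=(0,1,1,3) retry=(1,3,1,0)
21 | C LOAD | counter=11 r=(6,9,11,8) succ=(0,1,1,3) retry=(1,3,1,0)
22 | C CAS | counter=12 r=(6,9,11,8) succ=(0,1,2,3) retry=(1,3,1,0)
23 | C LOAD | counter=12 r=(6,9,12,8) succ=(0,1,2,3) retry=(1,3,1,0)
24 | C CAS | counter=13 r=(6,9,12,8) succ=(0,1,3,3) retry=(1,3,1,0)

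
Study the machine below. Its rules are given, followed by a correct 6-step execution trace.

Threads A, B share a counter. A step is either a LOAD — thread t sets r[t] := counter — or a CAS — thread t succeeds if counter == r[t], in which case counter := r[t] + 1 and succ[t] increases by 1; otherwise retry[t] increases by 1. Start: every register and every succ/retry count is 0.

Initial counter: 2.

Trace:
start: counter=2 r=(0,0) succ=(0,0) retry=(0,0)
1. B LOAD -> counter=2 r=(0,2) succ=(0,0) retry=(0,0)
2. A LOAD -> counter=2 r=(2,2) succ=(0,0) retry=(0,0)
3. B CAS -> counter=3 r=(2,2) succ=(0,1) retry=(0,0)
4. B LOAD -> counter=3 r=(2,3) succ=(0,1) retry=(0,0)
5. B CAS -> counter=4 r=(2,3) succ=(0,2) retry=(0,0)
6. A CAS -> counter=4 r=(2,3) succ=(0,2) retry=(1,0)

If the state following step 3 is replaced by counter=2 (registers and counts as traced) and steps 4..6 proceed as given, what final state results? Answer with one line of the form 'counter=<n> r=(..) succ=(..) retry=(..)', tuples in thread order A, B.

state after step 3 := counter=2 r=(2,2) succ=(0,1) retry=(0,0)
4. B LOAD -> counter=2 r=(2,2) succ=(0,1) retry=(0,0)
5. B CAS -> counter=3 r=(2,2) succ=(0,2) retry=(0,0)
6. A CAS -> counter=3 r=(2,2) succ=(0,2) retry=(1,0)

counter=3 r=(2,2) succ=(0,2) retry=(1,0)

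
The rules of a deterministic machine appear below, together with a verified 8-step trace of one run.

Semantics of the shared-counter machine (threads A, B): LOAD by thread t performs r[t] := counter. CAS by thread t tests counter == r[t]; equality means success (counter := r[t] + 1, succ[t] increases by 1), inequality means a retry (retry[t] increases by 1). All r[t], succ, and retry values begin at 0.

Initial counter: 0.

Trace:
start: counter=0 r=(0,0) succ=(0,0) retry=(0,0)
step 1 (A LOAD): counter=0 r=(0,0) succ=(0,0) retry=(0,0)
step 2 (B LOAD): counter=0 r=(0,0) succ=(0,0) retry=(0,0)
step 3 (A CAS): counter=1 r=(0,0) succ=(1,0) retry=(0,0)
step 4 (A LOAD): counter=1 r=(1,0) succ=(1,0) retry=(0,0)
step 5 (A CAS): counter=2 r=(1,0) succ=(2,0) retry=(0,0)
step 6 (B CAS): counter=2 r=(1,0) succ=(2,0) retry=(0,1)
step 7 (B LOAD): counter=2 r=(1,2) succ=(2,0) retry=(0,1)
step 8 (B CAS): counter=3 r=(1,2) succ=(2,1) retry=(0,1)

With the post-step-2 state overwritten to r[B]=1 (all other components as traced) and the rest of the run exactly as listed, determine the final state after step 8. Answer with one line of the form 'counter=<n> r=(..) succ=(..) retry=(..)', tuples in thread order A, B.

counter=3 r=(1,2) succ=(2,1) retry=(0,1)

state after step 2 := counter=0 r=(0,1) succ=(0,0) retry=(0,0)
step 3 (A CAS): counter=1 r=(0,1) succ=(1,0) retry=(0,0)
step 4 (A LOAD): counter=1 r=(1,1) succ=(1,0) retry=(0,0)
step 5 (A CAS): counter=2 r=(1,1) succ=(2,0) retry=(0,0)
step 6 (B CAS): counter=2 r=(1,1) succ=(2,0) retry=(0,1)
step 7 (B LOAD): counter=2 r=(1,2) succ=(2,0) retry=(0,1)
step 8 (B CAS): counter=3 r=(1,2) succ=(2,1) retry=(0,1)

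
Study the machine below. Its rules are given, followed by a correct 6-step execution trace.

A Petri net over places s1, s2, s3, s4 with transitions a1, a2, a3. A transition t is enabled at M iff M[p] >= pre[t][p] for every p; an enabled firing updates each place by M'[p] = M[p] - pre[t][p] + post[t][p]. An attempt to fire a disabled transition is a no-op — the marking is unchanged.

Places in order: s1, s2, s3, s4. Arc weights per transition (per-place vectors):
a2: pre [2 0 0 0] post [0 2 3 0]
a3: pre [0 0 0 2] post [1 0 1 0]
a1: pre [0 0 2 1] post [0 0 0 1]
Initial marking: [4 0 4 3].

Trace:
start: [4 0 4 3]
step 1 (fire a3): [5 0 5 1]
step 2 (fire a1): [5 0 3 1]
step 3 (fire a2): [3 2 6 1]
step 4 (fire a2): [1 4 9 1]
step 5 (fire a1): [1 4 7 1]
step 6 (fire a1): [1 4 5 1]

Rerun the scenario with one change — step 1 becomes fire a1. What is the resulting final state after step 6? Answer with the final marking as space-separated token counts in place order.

(re-executing from step 1 with the substitution; state before step 1: [4 0 4 3])
step 1 (fire a1): [4 0 2 3]
step 2 (fire a1): [4 0 0 3]
step 3 (fire a2): [2 2 3 3]
step 4 (fire a2): [0 4 6 3]
step 5 (fire a1): [0 4 4 3]
step 6 (fire a1): [0 4 2 3]

0 4 2 3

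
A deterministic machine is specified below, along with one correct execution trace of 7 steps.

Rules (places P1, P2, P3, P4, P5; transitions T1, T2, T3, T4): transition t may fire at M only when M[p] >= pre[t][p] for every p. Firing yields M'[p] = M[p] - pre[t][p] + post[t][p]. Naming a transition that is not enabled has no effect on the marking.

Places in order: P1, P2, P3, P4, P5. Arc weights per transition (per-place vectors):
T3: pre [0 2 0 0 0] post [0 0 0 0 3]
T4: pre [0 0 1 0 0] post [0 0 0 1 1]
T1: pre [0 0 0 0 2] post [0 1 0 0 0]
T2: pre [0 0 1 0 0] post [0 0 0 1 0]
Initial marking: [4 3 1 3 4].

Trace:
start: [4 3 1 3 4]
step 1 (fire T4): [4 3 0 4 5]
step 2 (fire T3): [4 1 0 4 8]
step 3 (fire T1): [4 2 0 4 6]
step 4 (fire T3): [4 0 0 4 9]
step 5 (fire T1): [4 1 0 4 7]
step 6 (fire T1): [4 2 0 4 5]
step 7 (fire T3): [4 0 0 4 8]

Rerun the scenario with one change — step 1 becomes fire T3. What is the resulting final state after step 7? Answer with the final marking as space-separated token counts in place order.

4 0 1 3 7

(re-executing from step 1 with the substitution; state before step 1: [4 3 1 3 4])
step 1 (fire T3): [4 1 1 3 7]
step 2 (fire T3): [4 1 1 3 7]
step 3 (fire T1): [4 2 1 3 5]
step 4 (fire T3): [4 0 1 3 8]
step 5 (fire T1): [4 1 1 3 6]
step 6 (fire T1): [4 2 1 3 4]
step 7 (fire T3): [4 0 1 3 7]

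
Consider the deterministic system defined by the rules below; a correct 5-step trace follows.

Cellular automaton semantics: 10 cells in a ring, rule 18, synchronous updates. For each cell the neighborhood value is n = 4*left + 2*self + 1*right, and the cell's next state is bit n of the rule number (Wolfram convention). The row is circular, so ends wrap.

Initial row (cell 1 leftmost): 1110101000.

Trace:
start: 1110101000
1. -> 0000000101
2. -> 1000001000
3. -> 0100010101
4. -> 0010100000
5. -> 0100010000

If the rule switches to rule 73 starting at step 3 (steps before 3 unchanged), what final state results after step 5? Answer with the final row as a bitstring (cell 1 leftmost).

0000000010

(re-executing steps 3..5 under rule 73; state before step 3: 1000001000)
3. -> 0011100010
4. -> 1010101000
5. -> 0000000010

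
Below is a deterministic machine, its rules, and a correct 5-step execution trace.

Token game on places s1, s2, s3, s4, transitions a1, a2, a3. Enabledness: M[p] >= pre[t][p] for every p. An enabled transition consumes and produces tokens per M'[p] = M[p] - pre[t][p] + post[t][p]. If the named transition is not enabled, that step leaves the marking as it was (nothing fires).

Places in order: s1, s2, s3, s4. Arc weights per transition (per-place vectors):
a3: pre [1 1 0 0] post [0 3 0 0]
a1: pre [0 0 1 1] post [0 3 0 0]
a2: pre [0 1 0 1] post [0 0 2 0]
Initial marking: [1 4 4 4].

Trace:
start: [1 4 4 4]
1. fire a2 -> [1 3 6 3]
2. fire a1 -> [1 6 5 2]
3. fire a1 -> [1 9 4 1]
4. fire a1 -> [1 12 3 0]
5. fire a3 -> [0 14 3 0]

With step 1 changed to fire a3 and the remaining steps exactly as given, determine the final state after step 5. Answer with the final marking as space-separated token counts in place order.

0 15 1 1

(re-executing from step 1 with the substitution; state before step 1: [1 4 4 4])
1. fire a3 -> [0 6 4 4]
2. fire a1 -> [0 9 3 3]
3. fire a1 -> [0 12 2 2]
4. fire a1 -> [0 15 1 1]
5. fire a3 -> [0 15 1 1]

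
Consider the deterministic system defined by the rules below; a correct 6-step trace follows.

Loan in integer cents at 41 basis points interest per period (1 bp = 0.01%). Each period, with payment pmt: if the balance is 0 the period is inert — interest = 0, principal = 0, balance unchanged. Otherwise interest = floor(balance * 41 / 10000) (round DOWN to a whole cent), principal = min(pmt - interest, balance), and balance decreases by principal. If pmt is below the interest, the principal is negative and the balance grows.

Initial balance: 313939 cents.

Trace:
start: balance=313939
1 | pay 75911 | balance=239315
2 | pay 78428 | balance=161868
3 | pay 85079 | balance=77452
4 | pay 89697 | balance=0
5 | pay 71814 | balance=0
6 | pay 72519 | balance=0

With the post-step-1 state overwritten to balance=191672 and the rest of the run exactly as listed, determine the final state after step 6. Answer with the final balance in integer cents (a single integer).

state after step 1 := balance=191672
2 | pay 78428 | balance=114029
3 | pay 85079 | balance=29417
4 | pay 89697 | balance=0
5 | pay 71814 | balance=0
6 | pay 72519 | balance=0

0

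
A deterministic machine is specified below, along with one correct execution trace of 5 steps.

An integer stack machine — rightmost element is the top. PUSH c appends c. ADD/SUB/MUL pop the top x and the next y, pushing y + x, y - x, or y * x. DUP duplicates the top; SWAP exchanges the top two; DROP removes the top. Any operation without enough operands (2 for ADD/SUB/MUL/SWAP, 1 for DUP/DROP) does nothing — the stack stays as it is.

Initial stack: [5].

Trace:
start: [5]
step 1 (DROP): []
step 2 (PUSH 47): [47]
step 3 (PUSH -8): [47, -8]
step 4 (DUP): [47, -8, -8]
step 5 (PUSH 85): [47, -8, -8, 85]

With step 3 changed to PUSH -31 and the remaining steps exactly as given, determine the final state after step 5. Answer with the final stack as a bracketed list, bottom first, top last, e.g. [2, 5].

[47, -31, -31, 85]

(re-executing from step 3 with the substitution; state before step 3: [47])
step 3 (PUSH -31): [47, -31]
step 4 (DUP): [47, -31, -31]
step 5 (PUSH 85): [47, -31, -31, 85]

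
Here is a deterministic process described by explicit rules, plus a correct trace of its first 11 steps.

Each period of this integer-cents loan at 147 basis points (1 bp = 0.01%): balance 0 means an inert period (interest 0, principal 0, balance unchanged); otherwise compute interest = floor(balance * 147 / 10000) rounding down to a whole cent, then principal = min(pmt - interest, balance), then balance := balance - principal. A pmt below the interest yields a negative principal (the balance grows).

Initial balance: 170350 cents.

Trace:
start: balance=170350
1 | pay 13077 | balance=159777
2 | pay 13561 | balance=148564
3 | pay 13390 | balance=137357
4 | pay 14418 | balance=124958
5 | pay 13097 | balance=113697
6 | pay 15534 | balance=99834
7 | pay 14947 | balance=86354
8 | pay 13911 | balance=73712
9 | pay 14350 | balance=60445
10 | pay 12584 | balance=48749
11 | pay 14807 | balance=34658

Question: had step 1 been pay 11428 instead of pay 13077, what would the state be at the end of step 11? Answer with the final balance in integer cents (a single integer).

(re-executing from step 1 with the substitution; state before step 1: balance=170350)
1 | pay 11428 | balance=161426
2 | pay 13561 | balance=150237
3 | pay 13390 | balance=139055
4 | pay 14418 | balance=126681
5 | pay 13097 | balance=115446
6 | pay 15534 | balance=101609
7 | pay 14947 | balance=88155
8 | pay 13911 | balance=75539
9 | pay 14350 | balance=62299
10 | pay 12584 | balance=50630
11 | pay 14807 | balance=36567

36567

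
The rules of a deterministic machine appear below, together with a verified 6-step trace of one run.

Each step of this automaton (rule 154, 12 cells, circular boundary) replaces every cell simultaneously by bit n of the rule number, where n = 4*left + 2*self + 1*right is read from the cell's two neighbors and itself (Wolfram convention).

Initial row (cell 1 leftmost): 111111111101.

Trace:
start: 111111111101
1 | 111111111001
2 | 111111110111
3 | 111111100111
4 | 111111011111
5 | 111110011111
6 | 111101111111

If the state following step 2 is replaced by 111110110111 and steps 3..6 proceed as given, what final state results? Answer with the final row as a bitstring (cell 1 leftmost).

state after step 2 := 111110110111
3 | 111100100111
4 | 111011011111
5 | 110010011111
6 | 101101111111

101101111111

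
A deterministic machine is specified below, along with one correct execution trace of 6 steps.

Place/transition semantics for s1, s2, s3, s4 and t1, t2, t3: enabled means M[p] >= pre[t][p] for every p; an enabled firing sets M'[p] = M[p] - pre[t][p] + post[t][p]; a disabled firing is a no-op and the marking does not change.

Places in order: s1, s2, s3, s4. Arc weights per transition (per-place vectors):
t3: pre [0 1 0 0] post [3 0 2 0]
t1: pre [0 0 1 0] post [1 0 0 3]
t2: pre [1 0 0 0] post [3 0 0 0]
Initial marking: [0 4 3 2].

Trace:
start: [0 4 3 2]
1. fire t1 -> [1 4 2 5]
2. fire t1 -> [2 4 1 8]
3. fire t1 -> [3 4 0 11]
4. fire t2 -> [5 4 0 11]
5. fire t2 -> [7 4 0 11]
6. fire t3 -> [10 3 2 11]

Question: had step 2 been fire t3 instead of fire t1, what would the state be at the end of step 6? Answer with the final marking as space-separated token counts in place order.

(re-executing from step 2 with the substitution; state before step 2: [1 4 2 5])
2. fire t3 -> [4 3 4 5]
3. fire t1 -> [5 3 3 8]
4. fire t2 -> [7 3 3 8]
5. fire t2 -> [9 3 3 8]
6. fire t3 -> [12 2 5 8]

12 2 5 8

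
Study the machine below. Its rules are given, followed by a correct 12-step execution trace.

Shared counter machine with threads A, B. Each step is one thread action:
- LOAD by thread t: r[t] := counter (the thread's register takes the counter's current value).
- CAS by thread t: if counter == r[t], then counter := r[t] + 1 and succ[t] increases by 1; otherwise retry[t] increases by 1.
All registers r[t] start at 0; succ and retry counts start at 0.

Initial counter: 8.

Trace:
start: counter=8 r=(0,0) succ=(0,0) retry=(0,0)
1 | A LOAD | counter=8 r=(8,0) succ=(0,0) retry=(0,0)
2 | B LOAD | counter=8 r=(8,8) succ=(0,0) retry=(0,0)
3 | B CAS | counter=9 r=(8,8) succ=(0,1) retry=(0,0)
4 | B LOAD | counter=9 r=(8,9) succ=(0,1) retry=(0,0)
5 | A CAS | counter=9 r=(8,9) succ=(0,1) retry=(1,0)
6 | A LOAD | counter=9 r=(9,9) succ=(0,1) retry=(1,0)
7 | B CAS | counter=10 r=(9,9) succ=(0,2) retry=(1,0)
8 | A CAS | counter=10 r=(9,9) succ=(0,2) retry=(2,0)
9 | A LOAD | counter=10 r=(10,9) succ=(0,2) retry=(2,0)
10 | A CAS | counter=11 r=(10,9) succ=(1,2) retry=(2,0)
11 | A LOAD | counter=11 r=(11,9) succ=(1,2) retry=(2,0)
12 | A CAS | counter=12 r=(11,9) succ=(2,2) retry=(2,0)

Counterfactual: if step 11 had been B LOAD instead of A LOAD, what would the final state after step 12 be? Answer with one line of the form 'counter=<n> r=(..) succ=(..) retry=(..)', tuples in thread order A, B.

(re-executing from step 11 with the substitution; state before step 11: counter=11 r=(10,9) succ=(1,2) retry=(2,0))
11 | B LOAD | counter=11 r=(10,11) succ=(1,2) retry=(2,0)
12 | A CAS | counter=11 r=(10,11) succ=(1,2) retry=(3,0)

counter=11 r=(10,11) succ=(1,2) retry=(3,0)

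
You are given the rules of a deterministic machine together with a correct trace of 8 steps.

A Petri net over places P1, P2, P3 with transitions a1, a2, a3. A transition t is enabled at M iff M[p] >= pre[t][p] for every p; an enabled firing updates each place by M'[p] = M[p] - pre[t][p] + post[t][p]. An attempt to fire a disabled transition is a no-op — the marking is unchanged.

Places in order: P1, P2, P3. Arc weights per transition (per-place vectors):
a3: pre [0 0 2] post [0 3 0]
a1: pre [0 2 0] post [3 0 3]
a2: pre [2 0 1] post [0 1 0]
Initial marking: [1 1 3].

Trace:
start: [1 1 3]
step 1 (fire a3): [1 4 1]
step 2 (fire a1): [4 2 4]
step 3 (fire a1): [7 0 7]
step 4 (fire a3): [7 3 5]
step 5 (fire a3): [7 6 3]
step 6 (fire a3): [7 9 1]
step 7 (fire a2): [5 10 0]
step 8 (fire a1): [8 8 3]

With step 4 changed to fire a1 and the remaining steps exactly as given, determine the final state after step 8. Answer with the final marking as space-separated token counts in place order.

8 5 5

(re-executing from step 4 with the substitution; state before step 4: [7 0 7])
step 4 (fire a1): [7 0 7]
step 5 (fire a3): [7 3 5]
step 6 (fire a3): [7 6 3]
step 7 (fire a2): [5 7 2]
step 8 (fire a1): [8 5 5]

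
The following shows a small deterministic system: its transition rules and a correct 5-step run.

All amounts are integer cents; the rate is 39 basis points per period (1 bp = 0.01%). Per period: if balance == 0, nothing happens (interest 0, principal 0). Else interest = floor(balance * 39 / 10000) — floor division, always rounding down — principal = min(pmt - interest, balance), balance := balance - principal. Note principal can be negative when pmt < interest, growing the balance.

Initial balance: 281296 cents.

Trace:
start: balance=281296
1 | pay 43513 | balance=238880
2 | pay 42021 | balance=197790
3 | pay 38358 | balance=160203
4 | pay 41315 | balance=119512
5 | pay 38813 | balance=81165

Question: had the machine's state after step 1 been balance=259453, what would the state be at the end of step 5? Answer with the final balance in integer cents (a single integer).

102060

state after step 1 := balance=259453
2 | pay 42021 | balance=218443
3 | pay 38358 | balance=180936
4 | pay 41315 | balance=140326
5 | pay 38813 | balance=102060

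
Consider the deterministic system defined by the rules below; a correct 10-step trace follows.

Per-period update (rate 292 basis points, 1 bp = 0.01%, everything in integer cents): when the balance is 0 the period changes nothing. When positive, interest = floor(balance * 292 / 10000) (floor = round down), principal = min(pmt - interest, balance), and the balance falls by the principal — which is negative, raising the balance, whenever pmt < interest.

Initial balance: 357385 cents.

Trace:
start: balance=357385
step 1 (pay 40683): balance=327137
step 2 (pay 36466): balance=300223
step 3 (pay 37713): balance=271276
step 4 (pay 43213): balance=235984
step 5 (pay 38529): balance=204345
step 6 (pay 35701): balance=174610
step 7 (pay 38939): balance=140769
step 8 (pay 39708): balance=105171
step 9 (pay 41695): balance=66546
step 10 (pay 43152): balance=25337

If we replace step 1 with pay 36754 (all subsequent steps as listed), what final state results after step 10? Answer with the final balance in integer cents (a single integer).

30428

(re-executing from step 1 with the substitution; state before step 1: balance=357385)
step 1 (pay 36754): balance=331066
step 2 (pay 36466): balance=304267
step 3 (pay 37713): balance=275438
step 4 (pay 43213): balance=240267
step 5 (pay 38529): balance=208753
step 6 (pay 35701): balance=179147
step 7 (pay 38939): balance=145439
step 8 (pay 39708): balance=109977
step 9 (pay 41695): balance=71493
step 10 (pay 43152): balance=30428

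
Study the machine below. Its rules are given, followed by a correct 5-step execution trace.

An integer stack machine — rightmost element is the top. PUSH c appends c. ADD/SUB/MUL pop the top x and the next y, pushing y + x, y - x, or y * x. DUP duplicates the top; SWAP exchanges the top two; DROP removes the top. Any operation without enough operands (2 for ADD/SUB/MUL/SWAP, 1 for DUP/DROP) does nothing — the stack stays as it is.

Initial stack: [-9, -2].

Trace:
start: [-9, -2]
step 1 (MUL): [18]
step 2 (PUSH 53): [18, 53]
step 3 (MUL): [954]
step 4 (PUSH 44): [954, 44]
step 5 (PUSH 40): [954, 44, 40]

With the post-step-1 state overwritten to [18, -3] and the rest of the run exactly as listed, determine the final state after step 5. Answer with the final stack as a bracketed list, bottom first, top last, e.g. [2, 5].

state after step 1 := [18, -3]
step 2 (PUSH 53): [18, -3, 53]
step 3 (MUL): [18, -159]
step 4 (PUSH 44): [18, -159, 44]
step 5 (PUSH 40): [18, -159, 44, 40]

[18, -159, 44, 40]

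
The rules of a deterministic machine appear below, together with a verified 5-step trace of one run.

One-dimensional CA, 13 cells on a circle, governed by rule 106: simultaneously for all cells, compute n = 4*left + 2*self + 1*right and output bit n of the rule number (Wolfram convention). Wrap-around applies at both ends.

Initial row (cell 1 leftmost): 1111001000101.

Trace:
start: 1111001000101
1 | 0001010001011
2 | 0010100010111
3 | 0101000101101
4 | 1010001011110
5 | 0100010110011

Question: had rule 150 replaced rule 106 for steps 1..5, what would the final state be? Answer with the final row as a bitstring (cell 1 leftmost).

(re-executing steps 1..5 under rule 150; state before step 1: 1111001000101)
1 | 1110111101100
2 | 0100011000011
3 | 0110100100100
4 | 1000111111110
5 | 1101011111100

1101011111100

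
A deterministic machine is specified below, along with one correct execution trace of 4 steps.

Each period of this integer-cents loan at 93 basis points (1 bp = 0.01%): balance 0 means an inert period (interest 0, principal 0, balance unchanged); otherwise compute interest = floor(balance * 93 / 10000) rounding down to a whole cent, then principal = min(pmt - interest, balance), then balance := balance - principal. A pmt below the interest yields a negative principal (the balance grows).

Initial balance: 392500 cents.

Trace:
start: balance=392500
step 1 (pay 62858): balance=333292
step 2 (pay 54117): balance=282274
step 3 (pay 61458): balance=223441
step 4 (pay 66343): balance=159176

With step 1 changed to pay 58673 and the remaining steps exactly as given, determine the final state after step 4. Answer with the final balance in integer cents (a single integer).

163478

(re-executing from step 1 with the substitution; state before step 1: balance=392500)
step 1 (pay 58673): balance=337477
step 2 (pay 54117): balance=286498
step 3 (pay 61458): balance=227704
step 4 (pay 66343): balance=163478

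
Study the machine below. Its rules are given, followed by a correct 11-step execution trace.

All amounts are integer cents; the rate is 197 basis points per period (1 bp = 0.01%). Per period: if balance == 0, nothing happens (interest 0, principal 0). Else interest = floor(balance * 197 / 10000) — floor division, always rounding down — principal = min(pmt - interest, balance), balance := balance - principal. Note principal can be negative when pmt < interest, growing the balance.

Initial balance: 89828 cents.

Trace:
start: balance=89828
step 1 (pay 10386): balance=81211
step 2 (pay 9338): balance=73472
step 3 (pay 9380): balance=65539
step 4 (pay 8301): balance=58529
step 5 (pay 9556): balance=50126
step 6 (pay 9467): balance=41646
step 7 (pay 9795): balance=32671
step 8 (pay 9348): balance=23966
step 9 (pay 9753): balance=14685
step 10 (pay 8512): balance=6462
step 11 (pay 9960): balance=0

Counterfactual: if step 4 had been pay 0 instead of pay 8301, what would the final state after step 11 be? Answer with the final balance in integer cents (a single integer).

(re-executing from step 4 with the substitution; state before step 4: balance=65539)
step 4 (pay 0): balance=66830
step 5 (pay 9556): balance=58590
step 6 (pay 9467): balance=50277
step 7 (pay 9795): balance=41472
step 8 (pay 9348): balance=32940
step 9 (pay 9753): balance=23835
step 10 (pay 8512): balance=15792
step 11 (pay 9960): balance=6143

6143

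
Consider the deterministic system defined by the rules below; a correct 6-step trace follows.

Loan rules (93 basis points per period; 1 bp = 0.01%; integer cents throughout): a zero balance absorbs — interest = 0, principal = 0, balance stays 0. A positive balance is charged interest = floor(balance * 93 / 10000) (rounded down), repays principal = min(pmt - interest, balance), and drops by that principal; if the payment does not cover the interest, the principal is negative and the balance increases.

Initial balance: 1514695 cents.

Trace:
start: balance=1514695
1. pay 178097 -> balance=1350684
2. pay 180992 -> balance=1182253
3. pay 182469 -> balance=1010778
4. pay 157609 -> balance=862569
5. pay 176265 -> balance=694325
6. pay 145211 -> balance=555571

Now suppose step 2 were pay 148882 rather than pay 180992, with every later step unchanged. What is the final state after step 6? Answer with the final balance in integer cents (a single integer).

588893

(re-executing from step 2 with the substitution; state before step 2: balance=1350684)
2. pay 148882 -> balance=1214363
3. pay 182469 -> balance=1043187
4. pay 157609 -> balance=895279
5. pay 176265 -> balance=727340
6. pay 145211 -> balance=588893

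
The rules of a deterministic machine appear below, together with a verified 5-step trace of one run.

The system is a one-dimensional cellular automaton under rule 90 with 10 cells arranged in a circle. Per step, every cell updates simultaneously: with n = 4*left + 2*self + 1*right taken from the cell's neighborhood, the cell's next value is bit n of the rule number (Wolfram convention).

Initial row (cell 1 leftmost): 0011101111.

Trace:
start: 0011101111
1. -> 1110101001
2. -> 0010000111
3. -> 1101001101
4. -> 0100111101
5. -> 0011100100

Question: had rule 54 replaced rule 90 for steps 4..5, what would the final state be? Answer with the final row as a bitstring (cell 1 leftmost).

(re-executing steps 4..5 under rule 54; state before step 4: 1101001101)
4. -> 0011110010
5. -> 0100001111

0100001111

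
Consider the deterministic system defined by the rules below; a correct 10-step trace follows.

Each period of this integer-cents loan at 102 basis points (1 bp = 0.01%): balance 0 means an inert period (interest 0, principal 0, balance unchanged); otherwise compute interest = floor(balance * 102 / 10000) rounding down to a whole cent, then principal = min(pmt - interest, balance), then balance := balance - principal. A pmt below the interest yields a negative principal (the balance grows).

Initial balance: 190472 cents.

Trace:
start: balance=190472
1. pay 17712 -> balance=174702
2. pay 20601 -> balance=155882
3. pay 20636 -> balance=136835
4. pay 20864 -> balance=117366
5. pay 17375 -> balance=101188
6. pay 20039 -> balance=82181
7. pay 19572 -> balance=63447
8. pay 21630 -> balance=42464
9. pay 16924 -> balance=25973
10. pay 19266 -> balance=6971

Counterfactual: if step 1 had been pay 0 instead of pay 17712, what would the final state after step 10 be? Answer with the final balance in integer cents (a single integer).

(re-executing from step 1 with the substitution; state before step 1: balance=190472)
1. pay 0 -> balance=192414
2. pay 20601 -> balance=173775
3. pay 20636 -> balance=154911
4. pay 20864 -> balance=135627
5. pay 17375 -> balance=119635
6. pay 20039 -> balance=100816
7. pay 19572 -> balance=82272
8. pay 21630 -> balance=61481
9. pay 16924 -> balance=45184
10. pay 19266 -> balance=26378

26378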